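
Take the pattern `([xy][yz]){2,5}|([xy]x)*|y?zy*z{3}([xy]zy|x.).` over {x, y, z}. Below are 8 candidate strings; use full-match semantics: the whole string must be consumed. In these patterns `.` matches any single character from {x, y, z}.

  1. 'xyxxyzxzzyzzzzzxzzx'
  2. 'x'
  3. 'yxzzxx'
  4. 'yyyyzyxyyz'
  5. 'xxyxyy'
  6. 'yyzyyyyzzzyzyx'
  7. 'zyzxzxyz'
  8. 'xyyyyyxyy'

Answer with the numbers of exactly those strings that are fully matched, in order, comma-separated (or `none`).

1 → no match
2 → no match
3 → no match
4 → no match
5 → no match
6 → no match
7 → no match
8 → no match

none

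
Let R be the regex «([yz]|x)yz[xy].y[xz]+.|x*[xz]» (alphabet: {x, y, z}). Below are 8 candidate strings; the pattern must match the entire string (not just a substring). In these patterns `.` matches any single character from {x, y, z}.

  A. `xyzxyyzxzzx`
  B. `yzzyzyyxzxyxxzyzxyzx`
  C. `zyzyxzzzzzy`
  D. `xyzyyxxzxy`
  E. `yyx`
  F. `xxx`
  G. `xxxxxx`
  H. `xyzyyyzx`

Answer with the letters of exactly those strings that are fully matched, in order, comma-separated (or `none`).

A → match
B → no match
C → no match
D → no match
E → no match
F → match
G → match
H → match

A, F, G, H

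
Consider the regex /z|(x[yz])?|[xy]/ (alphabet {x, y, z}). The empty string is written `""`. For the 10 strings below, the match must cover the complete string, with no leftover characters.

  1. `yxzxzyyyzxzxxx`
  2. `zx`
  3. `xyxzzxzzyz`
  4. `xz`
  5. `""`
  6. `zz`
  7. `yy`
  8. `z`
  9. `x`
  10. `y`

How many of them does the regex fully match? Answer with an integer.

5

1 → no match
2. `zx` → no match
3. `xyxzzxzzyz` → no match
4. `xz` → match
5. `""` → match
6. `zz` → no match
7. `yy` → no match
8. `z` → match
9. `x` → match
10. `y` → match
Total matched: 5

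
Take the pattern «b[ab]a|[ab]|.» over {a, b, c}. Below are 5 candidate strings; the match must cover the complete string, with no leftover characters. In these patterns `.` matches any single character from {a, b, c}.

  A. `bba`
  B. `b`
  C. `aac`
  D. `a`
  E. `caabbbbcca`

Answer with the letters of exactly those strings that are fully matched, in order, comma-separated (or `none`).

A, B, D

A → match
B → match
C → no match
D → match
E → no match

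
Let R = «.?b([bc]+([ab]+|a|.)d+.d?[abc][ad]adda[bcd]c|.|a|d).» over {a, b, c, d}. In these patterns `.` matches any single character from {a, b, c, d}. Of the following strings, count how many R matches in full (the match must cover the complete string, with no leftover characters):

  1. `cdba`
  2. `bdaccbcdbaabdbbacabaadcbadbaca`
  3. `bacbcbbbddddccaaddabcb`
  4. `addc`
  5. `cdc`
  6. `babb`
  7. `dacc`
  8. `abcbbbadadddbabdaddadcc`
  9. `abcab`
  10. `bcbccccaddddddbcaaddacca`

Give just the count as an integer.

1

1 → no match
2 → no match
3 → no match
4 → no match
5 → no match
6 → no match
7 → no match
8 → no match
9 → no match
10 → match
Total matched: 1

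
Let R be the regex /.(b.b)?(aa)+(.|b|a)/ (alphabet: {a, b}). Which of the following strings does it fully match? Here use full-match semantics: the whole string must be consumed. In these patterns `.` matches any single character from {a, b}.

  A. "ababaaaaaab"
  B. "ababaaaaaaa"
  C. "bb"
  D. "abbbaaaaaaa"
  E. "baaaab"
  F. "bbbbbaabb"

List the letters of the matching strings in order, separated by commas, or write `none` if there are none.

A, B, D, E

A → match
B → match
C → no match
D → match
E → match
F → no match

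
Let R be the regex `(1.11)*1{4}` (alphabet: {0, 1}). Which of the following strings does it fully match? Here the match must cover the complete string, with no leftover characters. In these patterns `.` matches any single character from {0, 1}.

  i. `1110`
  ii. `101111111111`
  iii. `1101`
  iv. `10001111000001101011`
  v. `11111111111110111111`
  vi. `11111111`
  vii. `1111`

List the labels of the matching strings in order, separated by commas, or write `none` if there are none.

i → no match — must end with `1`
ii → match
iii → no match
iv → no match
v → match
vi → match
vii → match

ii, v, vi, vii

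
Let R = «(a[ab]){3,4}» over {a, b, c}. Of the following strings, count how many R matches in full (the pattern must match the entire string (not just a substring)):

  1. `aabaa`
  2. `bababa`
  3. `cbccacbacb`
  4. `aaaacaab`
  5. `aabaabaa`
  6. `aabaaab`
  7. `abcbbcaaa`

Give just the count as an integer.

0

1 → no match
2 → no match — must start with `a`
3 → no match — must start with `a`
4 → no match
5 → no match
6 → no match
7 → no match
Total matched: 0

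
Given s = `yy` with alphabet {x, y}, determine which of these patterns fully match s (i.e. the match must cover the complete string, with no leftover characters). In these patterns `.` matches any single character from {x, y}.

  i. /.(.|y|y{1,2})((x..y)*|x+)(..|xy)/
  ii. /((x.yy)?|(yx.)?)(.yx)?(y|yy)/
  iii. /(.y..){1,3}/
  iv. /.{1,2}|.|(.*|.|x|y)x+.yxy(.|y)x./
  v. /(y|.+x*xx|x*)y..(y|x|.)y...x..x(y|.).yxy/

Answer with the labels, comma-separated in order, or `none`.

i → no match
ii → match
iii → no match
iv → match
v → no match — must end with `yxy`

ii, iv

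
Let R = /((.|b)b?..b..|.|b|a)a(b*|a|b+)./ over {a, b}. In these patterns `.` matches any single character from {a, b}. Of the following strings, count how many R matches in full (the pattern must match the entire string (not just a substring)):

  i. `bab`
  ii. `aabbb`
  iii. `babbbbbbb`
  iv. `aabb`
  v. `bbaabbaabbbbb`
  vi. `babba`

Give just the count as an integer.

i → match
ii → match
iii → match
iv → match
v → match
vi → match
Total matched: 6

6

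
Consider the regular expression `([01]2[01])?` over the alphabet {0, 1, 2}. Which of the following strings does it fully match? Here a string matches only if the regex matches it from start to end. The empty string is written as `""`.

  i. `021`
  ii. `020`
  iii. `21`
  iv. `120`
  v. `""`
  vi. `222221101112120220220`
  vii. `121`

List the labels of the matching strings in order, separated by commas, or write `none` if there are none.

i, ii, iv, v, vii

i. `021` → match
ii. `020` → match
iii. `21` → no match
iv. `120` → match
v. `""` → match
vi → no match
vii. `121` → match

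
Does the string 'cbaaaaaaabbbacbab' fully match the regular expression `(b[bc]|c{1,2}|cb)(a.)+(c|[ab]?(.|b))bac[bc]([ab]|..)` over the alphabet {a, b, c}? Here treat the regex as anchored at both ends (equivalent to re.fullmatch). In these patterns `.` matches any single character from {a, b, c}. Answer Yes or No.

Yes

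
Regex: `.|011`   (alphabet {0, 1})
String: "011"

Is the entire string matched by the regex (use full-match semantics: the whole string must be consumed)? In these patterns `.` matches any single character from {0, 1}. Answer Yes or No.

Yes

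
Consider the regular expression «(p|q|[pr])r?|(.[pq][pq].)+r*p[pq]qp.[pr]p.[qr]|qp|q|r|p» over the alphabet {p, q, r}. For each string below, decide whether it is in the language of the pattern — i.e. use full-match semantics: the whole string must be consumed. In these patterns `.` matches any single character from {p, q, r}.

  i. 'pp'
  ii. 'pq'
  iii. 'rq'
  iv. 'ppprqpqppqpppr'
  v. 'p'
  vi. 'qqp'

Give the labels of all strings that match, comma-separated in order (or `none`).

v

i → no match
ii → no match
iii → no match
iv → no match
v → match
vi → no match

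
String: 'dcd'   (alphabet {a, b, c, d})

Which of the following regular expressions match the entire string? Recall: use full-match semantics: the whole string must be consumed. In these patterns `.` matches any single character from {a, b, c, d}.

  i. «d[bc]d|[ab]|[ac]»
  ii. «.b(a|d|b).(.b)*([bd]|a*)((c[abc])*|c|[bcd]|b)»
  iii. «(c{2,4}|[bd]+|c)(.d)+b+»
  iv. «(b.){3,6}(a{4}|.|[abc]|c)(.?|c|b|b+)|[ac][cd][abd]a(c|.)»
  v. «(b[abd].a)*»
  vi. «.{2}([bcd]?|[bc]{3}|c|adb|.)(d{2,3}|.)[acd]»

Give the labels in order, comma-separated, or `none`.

i

i → match
ii → no match
iii → no match — must end with 'b'
iv → no match
v → no match
vi → no match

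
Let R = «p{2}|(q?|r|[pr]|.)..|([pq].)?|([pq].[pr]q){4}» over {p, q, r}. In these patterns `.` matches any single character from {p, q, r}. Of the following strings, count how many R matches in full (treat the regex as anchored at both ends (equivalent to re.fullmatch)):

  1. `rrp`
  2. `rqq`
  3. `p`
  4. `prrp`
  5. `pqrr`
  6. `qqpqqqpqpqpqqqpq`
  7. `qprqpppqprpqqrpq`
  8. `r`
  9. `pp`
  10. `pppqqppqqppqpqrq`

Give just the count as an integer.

1 → match
2 → match
3 → no match
4 → no match
5 → no match
6 → match
7 → match
8 → no match
9 → match
10 → match
Total matched: 6

6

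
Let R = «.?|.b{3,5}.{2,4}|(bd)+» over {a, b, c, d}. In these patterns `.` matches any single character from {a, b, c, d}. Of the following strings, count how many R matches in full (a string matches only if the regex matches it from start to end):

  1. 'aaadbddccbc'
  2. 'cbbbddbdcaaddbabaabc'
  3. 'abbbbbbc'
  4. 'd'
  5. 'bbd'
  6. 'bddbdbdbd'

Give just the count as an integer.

2

1. 'aaadbddccbc' → no match
2 → no match
3. 'abbbbbbc' → match
4. 'd' → match
5. 'bbd' → no match
6. 'bddbdbdbd' → no match
Total matched: 2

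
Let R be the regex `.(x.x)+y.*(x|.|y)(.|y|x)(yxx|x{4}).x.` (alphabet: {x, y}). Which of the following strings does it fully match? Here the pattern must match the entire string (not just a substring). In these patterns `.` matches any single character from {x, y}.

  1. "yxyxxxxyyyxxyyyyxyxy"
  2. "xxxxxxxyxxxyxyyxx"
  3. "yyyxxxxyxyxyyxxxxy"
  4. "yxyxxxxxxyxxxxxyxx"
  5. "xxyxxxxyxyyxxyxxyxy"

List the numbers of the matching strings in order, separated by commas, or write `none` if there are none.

1 → no match
2 → no match
3 → no match
4 → no match
5 → match

5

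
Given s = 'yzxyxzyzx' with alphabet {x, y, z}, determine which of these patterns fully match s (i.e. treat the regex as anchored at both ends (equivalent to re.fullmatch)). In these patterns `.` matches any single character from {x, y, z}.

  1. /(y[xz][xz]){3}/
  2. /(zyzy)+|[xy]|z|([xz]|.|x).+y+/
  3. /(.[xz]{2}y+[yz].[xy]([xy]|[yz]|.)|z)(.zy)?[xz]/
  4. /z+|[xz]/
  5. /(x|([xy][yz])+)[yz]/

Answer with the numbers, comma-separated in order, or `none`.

1 → match
2 → no match
3 → no match
4 → no match
5 → no match

1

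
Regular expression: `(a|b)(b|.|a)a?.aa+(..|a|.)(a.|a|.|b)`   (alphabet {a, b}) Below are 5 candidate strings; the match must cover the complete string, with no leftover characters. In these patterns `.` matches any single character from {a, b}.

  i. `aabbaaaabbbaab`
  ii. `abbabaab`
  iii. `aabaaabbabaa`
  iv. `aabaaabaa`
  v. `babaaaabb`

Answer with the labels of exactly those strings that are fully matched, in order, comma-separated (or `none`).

iv, v

i → no match
ii → no match
iii → no match
iv → match
v → match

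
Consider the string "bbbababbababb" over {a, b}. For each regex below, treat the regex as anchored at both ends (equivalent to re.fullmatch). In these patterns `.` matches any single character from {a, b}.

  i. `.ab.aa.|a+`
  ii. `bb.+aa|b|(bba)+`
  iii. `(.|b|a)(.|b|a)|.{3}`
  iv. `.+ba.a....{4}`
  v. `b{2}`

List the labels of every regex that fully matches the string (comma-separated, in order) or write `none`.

iv

i → no match
ii → no match
iii → no match
iv → match
v → no match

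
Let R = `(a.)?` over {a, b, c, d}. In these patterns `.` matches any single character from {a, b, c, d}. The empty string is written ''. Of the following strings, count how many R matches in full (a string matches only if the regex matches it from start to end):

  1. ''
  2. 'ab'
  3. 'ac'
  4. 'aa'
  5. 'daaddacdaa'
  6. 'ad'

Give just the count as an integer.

5

1. '' → match
2. 'ab' → match
3. 'ac' → match
4. 'aa' → match
5. 'daaddacdaa' → no match
6. 'ad' → match
Total matched: 5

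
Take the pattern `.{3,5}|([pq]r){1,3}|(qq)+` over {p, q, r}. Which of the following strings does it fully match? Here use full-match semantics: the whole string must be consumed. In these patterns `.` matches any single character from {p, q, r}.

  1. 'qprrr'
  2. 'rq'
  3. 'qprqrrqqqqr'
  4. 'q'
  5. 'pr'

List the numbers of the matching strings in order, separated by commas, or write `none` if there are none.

1 → match
2 → no match
3 → no match
4 → no match
5 → match

1, 5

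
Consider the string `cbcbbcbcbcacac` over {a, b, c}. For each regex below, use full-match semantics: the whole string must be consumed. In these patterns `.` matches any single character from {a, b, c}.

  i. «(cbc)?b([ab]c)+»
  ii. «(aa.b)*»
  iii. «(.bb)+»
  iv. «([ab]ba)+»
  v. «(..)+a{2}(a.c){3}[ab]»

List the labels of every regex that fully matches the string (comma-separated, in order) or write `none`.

i → match
ii → no match
iii → no match — must end with `bb`
iv → no match — must end with `ba`
v → no match

i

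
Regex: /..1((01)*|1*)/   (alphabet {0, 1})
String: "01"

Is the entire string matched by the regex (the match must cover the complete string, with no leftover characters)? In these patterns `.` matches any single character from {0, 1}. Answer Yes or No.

No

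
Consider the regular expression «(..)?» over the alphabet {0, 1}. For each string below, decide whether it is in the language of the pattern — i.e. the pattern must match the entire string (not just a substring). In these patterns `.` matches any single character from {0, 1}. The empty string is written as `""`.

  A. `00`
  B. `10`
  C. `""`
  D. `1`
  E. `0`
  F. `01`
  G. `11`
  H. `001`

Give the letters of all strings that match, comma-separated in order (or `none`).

A → match
B → match
C → match
D → no match
E → no match
F → match
G → match
H → no match

A, B, C, F, G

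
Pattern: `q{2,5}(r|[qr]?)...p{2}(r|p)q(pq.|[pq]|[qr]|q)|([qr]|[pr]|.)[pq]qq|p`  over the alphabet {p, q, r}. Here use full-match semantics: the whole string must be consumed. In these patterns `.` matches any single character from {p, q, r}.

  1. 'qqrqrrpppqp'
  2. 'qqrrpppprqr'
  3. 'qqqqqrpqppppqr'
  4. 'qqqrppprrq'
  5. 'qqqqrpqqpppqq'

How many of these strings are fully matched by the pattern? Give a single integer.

4

1 → match
2 → match
3 → match
4 → no match
5 → match
Total matched: 4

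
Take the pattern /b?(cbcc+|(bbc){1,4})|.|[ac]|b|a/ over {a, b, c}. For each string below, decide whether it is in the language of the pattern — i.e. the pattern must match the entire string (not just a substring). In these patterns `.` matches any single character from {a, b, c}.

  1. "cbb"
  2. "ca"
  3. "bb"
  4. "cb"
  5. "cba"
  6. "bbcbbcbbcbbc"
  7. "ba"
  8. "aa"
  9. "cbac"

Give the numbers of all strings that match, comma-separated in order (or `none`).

1 → no match
2 → no match
3 → no match
4 → no match
5 → no match
6 → match
7 → no match
8 → no match
9 → no match

6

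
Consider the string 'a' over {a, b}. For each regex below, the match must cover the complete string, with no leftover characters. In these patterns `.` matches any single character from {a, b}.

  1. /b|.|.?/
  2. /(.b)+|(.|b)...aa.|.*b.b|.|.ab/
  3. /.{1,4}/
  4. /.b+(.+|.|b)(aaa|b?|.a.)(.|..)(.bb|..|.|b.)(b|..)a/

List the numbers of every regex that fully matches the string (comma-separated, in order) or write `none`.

1, 2, 3

1 → match
2 → match
3 → match
4 → no match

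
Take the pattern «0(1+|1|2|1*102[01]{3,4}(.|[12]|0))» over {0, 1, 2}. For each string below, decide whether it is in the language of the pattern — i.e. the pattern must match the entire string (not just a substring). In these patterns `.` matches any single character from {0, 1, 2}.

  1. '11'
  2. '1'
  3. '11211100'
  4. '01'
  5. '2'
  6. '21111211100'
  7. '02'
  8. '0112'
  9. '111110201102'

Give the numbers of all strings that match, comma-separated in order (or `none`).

4, 7

1 → no match — must start with '0'
2 → no match — must start with '0'
3 → no match — must start with '0'
4 → match
5 → no match — must start with '0'
6 → no match — must start with '0'
7 → match
8 → no match
9 → no match — must start with '0'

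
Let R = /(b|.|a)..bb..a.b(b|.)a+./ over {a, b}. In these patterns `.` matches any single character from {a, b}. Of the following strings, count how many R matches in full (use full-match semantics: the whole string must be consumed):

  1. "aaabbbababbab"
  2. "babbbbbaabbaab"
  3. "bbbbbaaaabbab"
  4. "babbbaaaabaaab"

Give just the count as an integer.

1 → no match
2 → match
3 → match
4 → match
Total matched: 3

3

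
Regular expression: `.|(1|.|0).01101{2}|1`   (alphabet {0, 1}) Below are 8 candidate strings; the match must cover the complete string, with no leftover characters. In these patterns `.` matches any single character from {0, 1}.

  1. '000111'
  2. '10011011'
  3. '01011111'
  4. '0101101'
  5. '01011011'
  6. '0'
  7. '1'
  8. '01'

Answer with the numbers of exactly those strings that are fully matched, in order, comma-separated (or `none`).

2, 5, 6, 7

1 → no match
2 → match
3 → no match
4 → no match
5 → match
6 → match
7 → match
8 → no match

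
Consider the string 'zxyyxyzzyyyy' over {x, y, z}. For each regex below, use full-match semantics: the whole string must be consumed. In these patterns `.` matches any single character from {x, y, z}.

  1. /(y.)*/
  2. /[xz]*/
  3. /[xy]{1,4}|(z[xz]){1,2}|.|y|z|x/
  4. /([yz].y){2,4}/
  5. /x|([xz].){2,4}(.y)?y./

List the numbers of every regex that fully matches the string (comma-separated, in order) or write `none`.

1 → no match
2 → no match
3 → no match
4 → match
5 → no match

4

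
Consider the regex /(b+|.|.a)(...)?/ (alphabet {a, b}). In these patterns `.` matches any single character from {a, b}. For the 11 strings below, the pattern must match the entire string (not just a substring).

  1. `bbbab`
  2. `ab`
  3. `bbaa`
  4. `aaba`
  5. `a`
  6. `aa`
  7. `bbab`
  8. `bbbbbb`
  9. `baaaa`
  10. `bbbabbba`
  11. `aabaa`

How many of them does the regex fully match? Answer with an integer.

9

1 → match
2 → no match
3 → match
4 → match
5 → match
6 → match
7 → match
8 → match
9 → match
10 → no match
11 → match
Total matched: 9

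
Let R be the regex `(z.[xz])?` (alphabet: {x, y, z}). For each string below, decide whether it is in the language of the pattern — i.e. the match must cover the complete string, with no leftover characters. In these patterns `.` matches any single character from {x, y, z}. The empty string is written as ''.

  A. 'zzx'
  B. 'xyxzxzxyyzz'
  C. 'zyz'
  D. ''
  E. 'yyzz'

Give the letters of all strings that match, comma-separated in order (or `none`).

A, C, D

A. 'zzx' → match
B. 'xyxzxzxyyzz' → no match
C. 'zyz' → match
D. '' → match
E. 'yyzz' → no match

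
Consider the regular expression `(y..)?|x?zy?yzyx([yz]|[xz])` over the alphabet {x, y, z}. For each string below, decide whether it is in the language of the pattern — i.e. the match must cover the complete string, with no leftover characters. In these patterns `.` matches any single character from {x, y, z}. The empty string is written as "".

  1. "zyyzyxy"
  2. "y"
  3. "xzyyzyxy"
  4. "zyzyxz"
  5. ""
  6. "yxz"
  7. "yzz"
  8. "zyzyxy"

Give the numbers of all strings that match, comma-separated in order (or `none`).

1, 3, 4, 5, 6, 7, 8

1 → match
2 → no match
3 → match
4 → match
5 → match
6 → match
7 → match
8 → match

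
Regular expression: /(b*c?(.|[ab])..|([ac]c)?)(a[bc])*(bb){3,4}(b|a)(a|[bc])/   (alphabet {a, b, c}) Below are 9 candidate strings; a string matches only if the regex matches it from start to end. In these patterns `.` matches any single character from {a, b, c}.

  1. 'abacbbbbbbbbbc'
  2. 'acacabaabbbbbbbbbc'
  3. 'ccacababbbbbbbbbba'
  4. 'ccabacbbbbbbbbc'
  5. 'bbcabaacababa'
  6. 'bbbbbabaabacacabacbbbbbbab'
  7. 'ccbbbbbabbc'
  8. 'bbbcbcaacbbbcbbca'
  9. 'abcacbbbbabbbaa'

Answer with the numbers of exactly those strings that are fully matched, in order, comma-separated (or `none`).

1, 3, 6

1 → match
2 → no match
3 → match
4 → no match
5 → no match
6 → match
7 → no match
8 → no match
9 → no match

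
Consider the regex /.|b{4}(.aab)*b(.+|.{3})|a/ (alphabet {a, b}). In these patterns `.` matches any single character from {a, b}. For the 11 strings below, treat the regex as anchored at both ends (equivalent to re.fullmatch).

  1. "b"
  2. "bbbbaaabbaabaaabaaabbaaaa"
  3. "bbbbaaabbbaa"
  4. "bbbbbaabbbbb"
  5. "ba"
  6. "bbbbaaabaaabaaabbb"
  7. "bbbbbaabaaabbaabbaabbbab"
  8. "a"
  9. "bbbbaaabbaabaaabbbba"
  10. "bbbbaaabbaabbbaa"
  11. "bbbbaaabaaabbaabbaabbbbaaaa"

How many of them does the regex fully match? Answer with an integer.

1 → match
2 → match
3 → match
4 → match
5 → no match
6 → match
7 → match
8 → match
9 → match
10 → match
11 → match
Total matched: 10

10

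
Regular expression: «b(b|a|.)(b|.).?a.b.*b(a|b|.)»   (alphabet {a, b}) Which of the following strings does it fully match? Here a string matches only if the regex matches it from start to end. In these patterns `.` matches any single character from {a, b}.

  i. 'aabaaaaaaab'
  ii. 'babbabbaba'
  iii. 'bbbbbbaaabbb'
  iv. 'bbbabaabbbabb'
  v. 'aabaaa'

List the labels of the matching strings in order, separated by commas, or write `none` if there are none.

i → no match — must start with 'b'
ii → match
iii → no match
iv → no match
v → no match — must start with 'b'

ii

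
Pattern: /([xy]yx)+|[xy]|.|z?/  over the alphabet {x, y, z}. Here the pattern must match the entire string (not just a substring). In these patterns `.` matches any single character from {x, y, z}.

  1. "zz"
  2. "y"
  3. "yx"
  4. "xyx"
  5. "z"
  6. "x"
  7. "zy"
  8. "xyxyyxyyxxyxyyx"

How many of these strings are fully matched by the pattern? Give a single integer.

1 → no match
2 → match
3 → no match
4 → match
5 → match
6 → match
7 → no match
8 → match
Total matched: 5

5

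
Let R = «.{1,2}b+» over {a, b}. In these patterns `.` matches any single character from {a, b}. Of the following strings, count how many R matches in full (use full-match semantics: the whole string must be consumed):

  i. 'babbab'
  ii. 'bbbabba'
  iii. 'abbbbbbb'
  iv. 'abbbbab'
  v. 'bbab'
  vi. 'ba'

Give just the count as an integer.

1

i → no match
ii → no match — must end with 'b'
iii → match
iv → no match
v → no match
vi → no match — must end with 'b'
Total matched: 1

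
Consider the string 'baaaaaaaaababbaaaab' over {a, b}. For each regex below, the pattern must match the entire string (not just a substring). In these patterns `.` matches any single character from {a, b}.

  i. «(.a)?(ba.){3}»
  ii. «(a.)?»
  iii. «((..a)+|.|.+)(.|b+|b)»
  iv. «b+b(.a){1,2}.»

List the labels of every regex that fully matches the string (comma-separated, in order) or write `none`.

i → no match
ii → no match
iii → match
iv → no match

iii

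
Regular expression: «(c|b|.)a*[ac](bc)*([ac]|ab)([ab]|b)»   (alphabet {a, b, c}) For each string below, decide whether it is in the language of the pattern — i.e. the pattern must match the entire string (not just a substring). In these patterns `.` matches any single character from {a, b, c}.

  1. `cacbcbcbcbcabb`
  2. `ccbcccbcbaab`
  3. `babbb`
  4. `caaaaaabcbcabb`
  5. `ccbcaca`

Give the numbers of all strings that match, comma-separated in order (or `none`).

1, 4

1 → match
2. `ccbcccbcbaab` → no match
3. `babbb` → no match
4 → match
5. `ccbcaca` → no match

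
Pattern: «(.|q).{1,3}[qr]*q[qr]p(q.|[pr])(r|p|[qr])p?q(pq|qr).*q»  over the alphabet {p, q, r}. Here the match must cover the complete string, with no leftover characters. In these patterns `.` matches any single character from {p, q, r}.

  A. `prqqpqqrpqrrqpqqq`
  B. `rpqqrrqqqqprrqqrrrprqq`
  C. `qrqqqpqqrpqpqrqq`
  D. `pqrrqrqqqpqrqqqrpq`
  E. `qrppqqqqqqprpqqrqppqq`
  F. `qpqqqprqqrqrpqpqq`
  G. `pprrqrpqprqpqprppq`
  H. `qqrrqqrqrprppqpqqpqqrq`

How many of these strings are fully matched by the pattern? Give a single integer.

A → no match
B → match
C → match
D → match
E → match
F → no match
G → match
H → match
Total matched: 6

6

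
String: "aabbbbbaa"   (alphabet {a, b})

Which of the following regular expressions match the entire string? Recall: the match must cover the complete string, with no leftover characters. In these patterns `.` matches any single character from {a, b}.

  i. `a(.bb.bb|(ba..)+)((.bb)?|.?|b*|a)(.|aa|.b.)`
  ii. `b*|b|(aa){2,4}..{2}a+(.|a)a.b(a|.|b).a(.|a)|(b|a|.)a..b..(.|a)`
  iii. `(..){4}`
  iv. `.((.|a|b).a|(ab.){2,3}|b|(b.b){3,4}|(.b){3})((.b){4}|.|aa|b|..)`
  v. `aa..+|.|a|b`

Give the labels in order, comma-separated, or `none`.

i, iv, v

i → match
ii → no match
iii → no match
iv → match
v → match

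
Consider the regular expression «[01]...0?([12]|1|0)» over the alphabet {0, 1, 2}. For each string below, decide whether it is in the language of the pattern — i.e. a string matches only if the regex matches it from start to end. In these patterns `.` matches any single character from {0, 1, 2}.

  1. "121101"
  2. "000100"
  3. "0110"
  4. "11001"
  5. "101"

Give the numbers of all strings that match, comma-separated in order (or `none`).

1, 2, 4

1 → match
2 → match
3 → no match
4 → match
5 → no match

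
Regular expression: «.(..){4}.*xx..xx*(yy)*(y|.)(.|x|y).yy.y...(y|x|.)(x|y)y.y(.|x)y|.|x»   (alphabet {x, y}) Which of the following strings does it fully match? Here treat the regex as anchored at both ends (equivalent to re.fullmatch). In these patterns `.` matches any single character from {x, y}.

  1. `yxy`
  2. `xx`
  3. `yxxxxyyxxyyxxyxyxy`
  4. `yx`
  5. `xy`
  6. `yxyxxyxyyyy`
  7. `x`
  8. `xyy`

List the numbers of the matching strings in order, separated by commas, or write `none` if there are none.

1 → no match
2 → no match
3 → no match
4 → no match
5 → no match
6 → no match
7 → match
8 → no match

7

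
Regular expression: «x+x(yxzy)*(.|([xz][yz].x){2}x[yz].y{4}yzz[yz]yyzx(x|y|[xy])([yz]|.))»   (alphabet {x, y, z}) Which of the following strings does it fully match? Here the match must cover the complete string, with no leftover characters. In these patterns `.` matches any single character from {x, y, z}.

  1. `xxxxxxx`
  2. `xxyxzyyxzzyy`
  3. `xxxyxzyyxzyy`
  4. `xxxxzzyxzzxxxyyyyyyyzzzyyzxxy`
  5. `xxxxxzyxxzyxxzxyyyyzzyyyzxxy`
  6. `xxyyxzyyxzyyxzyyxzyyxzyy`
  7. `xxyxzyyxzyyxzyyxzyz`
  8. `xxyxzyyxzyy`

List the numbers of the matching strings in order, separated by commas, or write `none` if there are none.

1 → match
2 → no match
3 → match
4 → match
5 → no match
6 → no match
7 → match
8 → match

1, 3, 4, 7, 8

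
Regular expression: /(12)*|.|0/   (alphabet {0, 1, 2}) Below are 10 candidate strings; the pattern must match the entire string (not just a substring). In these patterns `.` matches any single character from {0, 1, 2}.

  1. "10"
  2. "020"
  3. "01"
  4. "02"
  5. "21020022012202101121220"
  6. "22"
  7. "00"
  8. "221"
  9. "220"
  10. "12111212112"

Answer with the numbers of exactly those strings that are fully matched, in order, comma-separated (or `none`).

1 → no match
2 → no match
3 → no match
4 → no match
5 → no match
6 → no match
7 → no match
8 → no match
9 → no match
10 → no match

none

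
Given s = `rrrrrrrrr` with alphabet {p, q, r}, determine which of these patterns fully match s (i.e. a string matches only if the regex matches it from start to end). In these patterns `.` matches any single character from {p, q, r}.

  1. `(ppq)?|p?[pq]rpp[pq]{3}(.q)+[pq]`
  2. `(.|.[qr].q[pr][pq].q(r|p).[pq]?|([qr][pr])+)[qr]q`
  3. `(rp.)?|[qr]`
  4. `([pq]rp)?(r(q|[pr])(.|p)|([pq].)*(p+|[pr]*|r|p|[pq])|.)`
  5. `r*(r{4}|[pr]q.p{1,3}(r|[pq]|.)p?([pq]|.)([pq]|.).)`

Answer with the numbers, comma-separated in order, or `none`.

1 → no match
2 → no match — must end with `q`
3 → no match
4 → match
5 → match

4, 5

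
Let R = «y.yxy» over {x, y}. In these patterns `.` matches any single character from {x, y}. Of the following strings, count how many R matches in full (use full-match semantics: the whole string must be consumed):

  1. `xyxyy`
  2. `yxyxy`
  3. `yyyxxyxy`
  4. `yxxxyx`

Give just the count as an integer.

1 → no match — must start with `y`
2 → match
3 → no match
4 → no match — must end with `yxy`
Total matched: 1

1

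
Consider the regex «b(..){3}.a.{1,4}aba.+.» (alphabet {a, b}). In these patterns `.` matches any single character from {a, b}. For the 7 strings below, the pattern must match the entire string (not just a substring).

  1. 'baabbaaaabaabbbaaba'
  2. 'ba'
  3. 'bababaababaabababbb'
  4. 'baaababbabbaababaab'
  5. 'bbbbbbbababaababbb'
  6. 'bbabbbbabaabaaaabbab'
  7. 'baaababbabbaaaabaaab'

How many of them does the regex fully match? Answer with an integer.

1 → no match
2 → no match
3 → match
4 → match
5 → no match
6 → no match
7 → no match
Total matched: 2

2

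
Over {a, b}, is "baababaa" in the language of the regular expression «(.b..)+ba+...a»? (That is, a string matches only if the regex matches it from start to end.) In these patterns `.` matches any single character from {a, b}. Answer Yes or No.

No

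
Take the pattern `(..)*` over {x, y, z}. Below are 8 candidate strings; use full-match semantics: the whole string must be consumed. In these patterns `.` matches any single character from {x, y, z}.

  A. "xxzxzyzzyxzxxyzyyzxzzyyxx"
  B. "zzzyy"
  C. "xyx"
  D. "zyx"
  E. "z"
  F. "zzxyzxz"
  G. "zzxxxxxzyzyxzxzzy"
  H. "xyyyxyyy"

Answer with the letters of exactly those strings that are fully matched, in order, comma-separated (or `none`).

H

A → no match
B → no match
C → no match
D → no match
E → no match
F → no match
G → no match
H → match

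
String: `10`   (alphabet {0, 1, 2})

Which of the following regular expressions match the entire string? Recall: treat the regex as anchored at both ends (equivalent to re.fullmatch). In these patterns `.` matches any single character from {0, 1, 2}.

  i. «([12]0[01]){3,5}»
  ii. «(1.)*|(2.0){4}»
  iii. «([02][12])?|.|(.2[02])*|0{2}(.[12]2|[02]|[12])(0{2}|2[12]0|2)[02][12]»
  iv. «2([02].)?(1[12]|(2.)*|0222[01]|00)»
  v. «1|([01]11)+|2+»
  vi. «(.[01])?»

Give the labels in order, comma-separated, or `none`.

ii, vi

i → no match
ii → match
iii → no match
iv → no match — must start with `2`
v → no match
vi → match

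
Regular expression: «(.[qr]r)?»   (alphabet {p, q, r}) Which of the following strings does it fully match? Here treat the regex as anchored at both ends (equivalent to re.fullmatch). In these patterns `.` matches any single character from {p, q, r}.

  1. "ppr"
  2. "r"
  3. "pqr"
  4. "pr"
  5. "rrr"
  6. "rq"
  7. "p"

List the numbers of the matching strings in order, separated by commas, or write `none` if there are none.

1. "ppr" → no match
2. "r" → no match
3. "pqr" → match
4. "pr" → no match
5. "rrr" → match
6. "rq" → no match
7. "p" → no match

3, 5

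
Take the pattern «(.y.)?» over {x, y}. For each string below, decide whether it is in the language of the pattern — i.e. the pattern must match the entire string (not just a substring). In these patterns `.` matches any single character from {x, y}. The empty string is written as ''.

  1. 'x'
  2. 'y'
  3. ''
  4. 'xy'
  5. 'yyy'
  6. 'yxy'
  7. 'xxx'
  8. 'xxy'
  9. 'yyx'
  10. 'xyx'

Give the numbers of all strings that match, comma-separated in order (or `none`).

1 → no match
2 → no match
3 → match
4 → no match
5 → match
6 → no match
7 → no match
8 → no match
9 → match
10 → match

3, 5, 9, 10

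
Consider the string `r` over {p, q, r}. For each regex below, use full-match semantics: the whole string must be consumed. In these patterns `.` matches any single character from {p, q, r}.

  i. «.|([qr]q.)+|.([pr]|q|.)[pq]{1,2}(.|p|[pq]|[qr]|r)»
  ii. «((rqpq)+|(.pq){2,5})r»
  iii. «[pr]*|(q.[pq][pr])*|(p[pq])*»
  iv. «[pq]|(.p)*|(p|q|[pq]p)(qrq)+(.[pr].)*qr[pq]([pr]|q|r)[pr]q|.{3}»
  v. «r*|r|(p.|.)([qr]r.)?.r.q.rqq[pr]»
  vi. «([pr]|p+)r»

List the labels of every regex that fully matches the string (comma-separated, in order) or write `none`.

i → match
ii → no match
iii → match
iv → no match
v → match
vi → no match

i, iii, v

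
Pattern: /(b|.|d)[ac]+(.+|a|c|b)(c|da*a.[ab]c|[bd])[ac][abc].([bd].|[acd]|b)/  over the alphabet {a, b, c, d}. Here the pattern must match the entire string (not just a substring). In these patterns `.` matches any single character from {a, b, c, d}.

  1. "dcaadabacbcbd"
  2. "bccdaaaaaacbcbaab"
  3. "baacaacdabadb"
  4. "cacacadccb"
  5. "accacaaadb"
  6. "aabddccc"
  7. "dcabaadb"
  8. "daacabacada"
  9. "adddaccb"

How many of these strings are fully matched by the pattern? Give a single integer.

1 → no match
2 → no match
3 → match
4. "cacacadccb" → no match
5. "accacaaadb" → match
6. "aabddccc" → no match
7. "dcabaadb" → match
8. "daacabacada" → match
9. "adddaccb" → no match
Total matched: 4

4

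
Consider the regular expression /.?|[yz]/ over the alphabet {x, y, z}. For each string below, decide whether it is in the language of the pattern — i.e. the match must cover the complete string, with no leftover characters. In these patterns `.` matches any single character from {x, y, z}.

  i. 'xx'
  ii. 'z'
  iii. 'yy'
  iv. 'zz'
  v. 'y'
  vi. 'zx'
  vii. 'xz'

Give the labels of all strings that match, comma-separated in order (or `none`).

i. 'xx' → no match
ii. 'z' → match
iii. 'yy' → no match
iv. 'zz' → no match
v. 'y' → match
vi. 'zx' → no match
vii. 'xz' → no match

ii, v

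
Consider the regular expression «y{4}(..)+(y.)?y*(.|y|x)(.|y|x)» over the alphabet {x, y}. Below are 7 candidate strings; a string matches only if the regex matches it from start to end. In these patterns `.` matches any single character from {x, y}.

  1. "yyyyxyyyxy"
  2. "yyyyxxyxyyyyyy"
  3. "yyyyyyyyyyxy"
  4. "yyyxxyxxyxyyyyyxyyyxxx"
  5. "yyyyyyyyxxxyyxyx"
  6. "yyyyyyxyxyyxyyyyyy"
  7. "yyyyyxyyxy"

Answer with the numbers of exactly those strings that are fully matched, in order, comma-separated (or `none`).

1, 2, 3, 5, 6, 7

1 → match
2 → match
3 → match
4 → no match
5 → match
6 → match
7 → match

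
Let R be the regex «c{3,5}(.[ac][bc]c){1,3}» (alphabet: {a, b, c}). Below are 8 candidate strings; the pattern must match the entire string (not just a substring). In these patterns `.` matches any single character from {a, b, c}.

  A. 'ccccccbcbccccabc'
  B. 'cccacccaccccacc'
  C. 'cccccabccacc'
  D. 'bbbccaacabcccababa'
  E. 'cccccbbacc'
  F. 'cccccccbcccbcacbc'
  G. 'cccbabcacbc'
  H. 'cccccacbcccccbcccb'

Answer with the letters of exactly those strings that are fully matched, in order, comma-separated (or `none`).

A → match
B → match
C. 'cccccabccacc' → match
D → no match — must start with 'c'
E. 'cccccbbacc' → no match
F → match
G. 'cccbabcacbc' → match
H → no match — must end with 'c'

A, B, C, F, G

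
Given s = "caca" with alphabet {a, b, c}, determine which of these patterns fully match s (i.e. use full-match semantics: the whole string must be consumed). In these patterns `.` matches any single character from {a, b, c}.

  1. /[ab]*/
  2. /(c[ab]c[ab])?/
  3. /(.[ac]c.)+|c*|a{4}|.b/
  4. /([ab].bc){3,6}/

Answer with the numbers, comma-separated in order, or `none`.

1 → no match
2 → match
3 → match
4 → no match — must end with "bc"

2, 3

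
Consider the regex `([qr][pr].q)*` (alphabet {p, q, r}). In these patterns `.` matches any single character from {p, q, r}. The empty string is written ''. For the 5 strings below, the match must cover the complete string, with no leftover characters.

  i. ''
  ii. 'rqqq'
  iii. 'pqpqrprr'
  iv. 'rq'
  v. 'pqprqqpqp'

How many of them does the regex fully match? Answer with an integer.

1

i → match
ii → no match
iii → no match
iv → no match
v → no match
Total matched: 1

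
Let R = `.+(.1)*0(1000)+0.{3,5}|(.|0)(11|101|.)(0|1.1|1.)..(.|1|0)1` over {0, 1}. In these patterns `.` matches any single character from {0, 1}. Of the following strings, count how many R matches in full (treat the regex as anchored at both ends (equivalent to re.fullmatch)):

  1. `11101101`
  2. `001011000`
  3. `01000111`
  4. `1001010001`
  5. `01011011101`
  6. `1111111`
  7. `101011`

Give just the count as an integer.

1. `11101101` → match
2. `001011000` → no match
3. `01000111` → no match
4. `1001010001` → no match
5. `01011011101` → match
6. `1111111` → no match
7. `101011` → no match
Total matched: 2

2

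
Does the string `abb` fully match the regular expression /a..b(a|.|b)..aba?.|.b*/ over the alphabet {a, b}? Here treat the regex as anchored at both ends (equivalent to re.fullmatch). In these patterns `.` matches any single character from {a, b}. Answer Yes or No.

Yes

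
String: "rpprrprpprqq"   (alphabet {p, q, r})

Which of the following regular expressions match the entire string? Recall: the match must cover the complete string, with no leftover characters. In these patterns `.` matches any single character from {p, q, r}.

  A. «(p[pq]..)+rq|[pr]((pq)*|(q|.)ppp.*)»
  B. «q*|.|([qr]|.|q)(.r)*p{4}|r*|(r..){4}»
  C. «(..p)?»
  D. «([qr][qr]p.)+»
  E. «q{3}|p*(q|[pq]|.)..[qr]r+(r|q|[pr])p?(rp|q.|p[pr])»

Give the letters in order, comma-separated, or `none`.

B

A → no match
B → match
C → no match
D → no match
E → no match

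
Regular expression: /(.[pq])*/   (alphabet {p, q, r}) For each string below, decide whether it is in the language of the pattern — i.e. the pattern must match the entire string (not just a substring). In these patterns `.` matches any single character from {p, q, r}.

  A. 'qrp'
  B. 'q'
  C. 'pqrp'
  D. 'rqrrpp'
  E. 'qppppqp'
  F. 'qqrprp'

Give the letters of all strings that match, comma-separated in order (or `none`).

A → no match
B → no match
C → match
D → no match
E → no match
F → match

C, F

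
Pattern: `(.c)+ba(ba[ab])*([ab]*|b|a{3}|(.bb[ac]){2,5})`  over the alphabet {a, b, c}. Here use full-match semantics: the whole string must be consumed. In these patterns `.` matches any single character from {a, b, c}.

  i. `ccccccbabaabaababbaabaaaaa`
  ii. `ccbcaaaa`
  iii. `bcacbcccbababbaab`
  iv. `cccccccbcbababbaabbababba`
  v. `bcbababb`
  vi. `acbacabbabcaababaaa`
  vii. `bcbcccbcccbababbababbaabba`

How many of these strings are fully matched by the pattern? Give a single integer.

i → match
ii → no match
iii → match
iv → no match
v → match
vi → no match
vii → match
Total matched: 4

4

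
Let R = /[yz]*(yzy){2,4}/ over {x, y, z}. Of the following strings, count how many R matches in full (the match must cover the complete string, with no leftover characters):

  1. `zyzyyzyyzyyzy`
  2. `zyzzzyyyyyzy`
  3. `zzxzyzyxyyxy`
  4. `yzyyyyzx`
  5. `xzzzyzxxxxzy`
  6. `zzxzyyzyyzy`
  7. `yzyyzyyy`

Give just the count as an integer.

1

1 → match
2 → no match
3 → no match — must end with `yzy`
4 → no match — must end with `yzy`
5 → no match — must end with `yzy`
6 → no match
7 → no match — must end with `yzy`
Total matched: 1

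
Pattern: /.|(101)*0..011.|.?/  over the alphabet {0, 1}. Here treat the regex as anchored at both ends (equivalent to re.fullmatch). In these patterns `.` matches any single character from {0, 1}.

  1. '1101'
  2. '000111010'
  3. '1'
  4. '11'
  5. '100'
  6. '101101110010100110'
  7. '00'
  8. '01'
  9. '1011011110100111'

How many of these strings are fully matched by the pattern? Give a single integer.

1

1 → no match
2 → no match
3 → match
4 → no match
5 → no match
6 → no match
7 → no match
8 → no match
9 → no match
Total matched: 1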